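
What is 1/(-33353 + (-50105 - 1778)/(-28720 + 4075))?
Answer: -24645/821932802 ≈ -2.9984e-5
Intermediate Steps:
1/(-33353 + (-50105 - 1778)/(-28720 + 4075)) = 1/(-33353 - 51883/(-24645)) = 1/(-33353 - 51883*(-1/24645)) = 1/(-33353 + 51883/24645) = 1/(-821932802/24645) = -24645/821932802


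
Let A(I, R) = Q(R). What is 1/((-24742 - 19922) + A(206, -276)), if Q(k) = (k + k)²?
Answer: 1/260040 ≈ 3.8456e-6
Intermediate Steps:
Q(k) = 4*k² (Q(k) = (2*k)² = 4*k²)
A(I, R) = 4*R²
1/((-24742 - 19922) + A(206, -276)) = 1/((-24742 - 19922) + 4*(-276)²) = 1/(-44664 + 4*76176) = 1/(-44664 + 304704) = 1/260040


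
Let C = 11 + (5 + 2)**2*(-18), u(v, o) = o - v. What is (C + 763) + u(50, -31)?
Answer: -189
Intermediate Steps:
C = -871 (C = 11 + 7**2*(-18) = 11 + 49*(-18) = 11 - 882 = -871)
(C + 763) + u(50, -31) = (-871 + 763) + (-31 - 1*50) = -108 + (-31 - 50) = -108 - 81 = -189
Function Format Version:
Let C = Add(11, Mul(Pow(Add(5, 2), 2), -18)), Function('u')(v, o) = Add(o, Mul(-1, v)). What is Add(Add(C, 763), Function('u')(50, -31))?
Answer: -189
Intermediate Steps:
C = -871 (C = Add(11, Mul(Pow(7, 2), -18)) = Add(11, Mul(49, -18)) = Add(11, -882) = -871)
Add(Add(C, 763), Function('u')(50, -31)) = Add(Add(-871, 763), Add(-31, Mul(-1, 50))) = Add(-108, Add(-31, -50)) = Add(-108, -81) = -189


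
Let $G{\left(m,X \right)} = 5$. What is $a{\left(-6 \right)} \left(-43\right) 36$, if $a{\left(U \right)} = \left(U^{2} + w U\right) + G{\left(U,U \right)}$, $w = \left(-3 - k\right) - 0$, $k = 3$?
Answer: $-119196$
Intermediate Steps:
$w = -6$ ($w = \left(-3 - 3\right) - 0 = \left(-3 - 3\right) + 0 = -6 + 0 = -6$)
$a{\left(U \right)} = 5 + U^{2} - 6 U$ ($a{\left(U \right)} = \left(U^{2} - 6 U\right) + 5 = 5 + U^{2} - 6 U$)
$a{\left(-6 \right)} \left(-43\right) 36 = \left(5 + \left(-6\right)^{2} - -36\right) \left(-43\right) 36 = \left(5 + 36 + 36\right) \left(-43\right) 36 = 77 \left(-43\right) 36 = \left(-3311\right) 36 = -119196$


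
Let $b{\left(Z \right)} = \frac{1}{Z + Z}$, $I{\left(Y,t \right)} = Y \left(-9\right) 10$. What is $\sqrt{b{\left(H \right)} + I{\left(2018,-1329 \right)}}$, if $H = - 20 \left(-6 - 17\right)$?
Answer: $\frac{i \sqrt{38430791770}}{460} \approx 426.17 i$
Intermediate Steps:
$I{\left(Y,t \right)} = - 90 Y$ ($I{\left(Y,t \right)} = - 9 Y 10 = - 90 Y$)
$H = 460$ ($H = \left(-20\right) \left(-23\right) = 460$)
$b{\left(Z \right)} = \frac{1}{2 Z}$
$\sqrt{b{\left(H \right)} + I{\left(2018,-1329 \right)}} = \sqrt{\frac{1}{2 \cdot 460} - 181620} = \sqrt{\frac{1}{2} \cdot \frac{1}{460} - 181620} = \sqrt{\frac{1}{920} - 181620} = \sqrt{- \frac{167090399}{920}} = \frac{i \sqrt{38430791770}}{460}$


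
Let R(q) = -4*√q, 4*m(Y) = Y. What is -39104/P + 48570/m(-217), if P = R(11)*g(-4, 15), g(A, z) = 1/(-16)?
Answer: -194280/217 - 156416*√11/11 ≈ -48057.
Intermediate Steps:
m(Y) = Y/4
g(A, z) = -1/16 (g(A, z) = 1*(-1/16) = -1/16)
P = √11/4 (P = -4*√11*(-1/16) = √11/4 ≈ 0.82916)
-39104/P + 48570/m(-217) = -39104*4*√11/11 + 48570/(((¼)*(-217))) = -156416*√11/11 + 48570/(-217/4) = -156416*√11/11 + 48570*(-4/217) = -156416*√11/11 - 194280/217 = -194280/217 - 156416*√11/11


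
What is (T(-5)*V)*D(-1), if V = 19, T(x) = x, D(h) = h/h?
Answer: -95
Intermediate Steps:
D(h) = 1
(T(-5)*V)*D(-1) = -5*19*1 = -95*1 = -95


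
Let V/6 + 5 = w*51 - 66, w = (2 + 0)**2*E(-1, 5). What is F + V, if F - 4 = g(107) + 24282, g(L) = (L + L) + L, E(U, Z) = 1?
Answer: 25405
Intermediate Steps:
g(L) = 3*L (g(L) = 2*L + L = 3*L)
w = 4 (w = (2 + 0)**2*1 = 2**2*1 = 4*1 = 4)
F = 24607 (F = 4 + (3*107 + 24282) = 4 + (321 + 24282) = 4 + 24603 = 24607)
V = 798 (V = -30 + 6*(4*51 - 66) = -30 + 6*(204 - 66) = -30 + 6*138 = -30 + 828 = 798)
F + V = 24607 + 798 = 25405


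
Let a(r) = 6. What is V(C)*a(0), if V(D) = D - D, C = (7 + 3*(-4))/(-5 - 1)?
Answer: 0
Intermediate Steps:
C = ⅚ (C = (7 - 12)/(-6) = -5*(-⅙) = ⅚ ≈ 0.83333)
V(D) = 0
V(C)*a(0) = 0*6 = 0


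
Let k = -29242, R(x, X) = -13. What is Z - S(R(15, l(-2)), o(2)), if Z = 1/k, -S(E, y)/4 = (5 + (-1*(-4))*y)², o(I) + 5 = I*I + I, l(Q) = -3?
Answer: 9474407/29242 ≈ 324.00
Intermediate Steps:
o(I) = -5 + I + I² (o(I) = -5 + (I*I + I) = -5 + (I² + I) = -5 + (I + I²) = -5 + I + I²)
S(E, y) = -4*(5 + 4*y)² (S(E, y) = -4*(5 + (-1*(-4))*y)² = -4*(5 + 4*y)²)
Z = -1/29242 (Z = 1/(-29242) = -1/29242 ≈ -3.4197e-5)
Z - S(R(15, l(-2)), o(2)) = -1/29242 - (-4)*(5 + 4*(-5 + 2 + 2²))² = -1/29242 - (-4)*(5 + 4*(-5 + 2 + 4))² = -1/29242 - (-4)*(5 + 4*1)² = -1/29242 - (-4)*(5 + 4)² = -1/29242 - (-4)*9² = -1/29242 - (-4)*81 = -1/29242 - 1*(-324) = -1/29242 + 324 = 9474407/29242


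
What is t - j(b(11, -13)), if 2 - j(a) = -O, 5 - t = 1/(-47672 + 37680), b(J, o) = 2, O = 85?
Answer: -819343/9992 ≈ -82.000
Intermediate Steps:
t = 49961/9992 (t = 5 - 1/(-47672 + 37680) = 5 - 1/(-9992) = 5 - 1*(-1/9992) = 5 + 1/9992 = 49961/9992 ≈ 5.0001)
j(a) = 87 (j(a) = 2 - (-1)*85 = 2 - 1*(-85) = 2 + 85 = 87)
t - j(b(11, -13)) = 49961/9992 - 1*87 = 49961/9992 - 87 = -819343/9992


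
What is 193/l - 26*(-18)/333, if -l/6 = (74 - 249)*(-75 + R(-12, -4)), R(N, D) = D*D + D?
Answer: 3432659/2447550 ≈ 1.4025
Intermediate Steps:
R(N, D) = D + D**2 (R(N, D) = D**2 + D = D + D**2)
l = -66150 (l = -6*(74 - 249)*(-75 - 4*(1 - 4)) = -(-1050)*(-75 - 4*(-3)) = -(-1050)*(-75 + 12) = -(-1050)*(-63) = -6*11025 = -66150)
193/l - 26*(-18)/333 = 193/(-66150) - 26*(-18)/333 = 193*(-1/66150) + 468*(1/333) = -193/66150 + 52/37 = 3432659/2447550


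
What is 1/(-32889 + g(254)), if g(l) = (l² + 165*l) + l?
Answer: 1/73791 ≈ 1.3552e-5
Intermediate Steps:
g(l) = l² + 166*l
1/(-32889 + g(254)) = 1/(-32889 + 254*(166 + 254)) = 1/(-32889 + 254*420) = 1/(-32889 + 106680) = 1/73791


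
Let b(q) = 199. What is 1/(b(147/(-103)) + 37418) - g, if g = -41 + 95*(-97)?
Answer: 348182953/37617 ≈ 9256.0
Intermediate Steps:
g = -9256 (g = -41 - 9215 = -9256)
1/(b(147/(-103)) + 37418) - g = 1/(199 + 37418) - 1*(-9256) = 1/37617 + 9256 = 348182953/37617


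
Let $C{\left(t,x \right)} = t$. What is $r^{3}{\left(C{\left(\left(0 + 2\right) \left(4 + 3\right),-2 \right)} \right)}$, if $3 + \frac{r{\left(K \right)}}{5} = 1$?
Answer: $-1000$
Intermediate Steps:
$r{\left(K \right)} = -10$ ($r{\left(K \right)} = -15 + 5 \cdot 1 = -15 + 5 = -10$)
$r^{3}{\left(C{\left(\left(0 + 2\right) \left(4 + 3\right),-2 \right)} \right)} = \left(-10\right)^{3} = -1000$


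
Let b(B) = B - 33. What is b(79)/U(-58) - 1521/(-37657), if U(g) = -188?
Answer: -723137/3539758 ≈ -0.20429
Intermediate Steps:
b(B) = -33 + B
b(79)/U(-58) - 1521/(-37657) = (-33 + 79)/(-188) - 1521/(-37657) = 46*(-1/188) - 1521*(-1/37657) = -23/94 + 1521/37657 = -723137/3539758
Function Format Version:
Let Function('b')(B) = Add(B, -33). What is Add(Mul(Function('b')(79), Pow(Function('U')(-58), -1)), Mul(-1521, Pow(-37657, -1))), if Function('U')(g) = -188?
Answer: Rational(-723137, 3539758) ≈ -0.20429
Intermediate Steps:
Function('b')(B) = Add(-33, B)
Add(Mul(Function('b')(79), Pow(Function('U')(-58), -1)), Mul(-1521, Pow(-37657, -1))) = Add(Mul(Add(-33, 79), Pow(-188, -1)), Mul(-1521, Pow(-37657, -1))) = Add(Mul(46, Rational(-1, 188)), Mul(-1521, Rational(-1, 37657))) = Add(Rational(-23, 94), Rational(1521, 37657)) = Rational(-723137, 3539758)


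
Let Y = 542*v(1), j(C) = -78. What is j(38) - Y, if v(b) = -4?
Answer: 2090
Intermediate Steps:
Y = -2168 (Y = 542*(-4) = -2168)
j(38) - Y = -78 - 1*(-2168) = -78 + 2168 = 2090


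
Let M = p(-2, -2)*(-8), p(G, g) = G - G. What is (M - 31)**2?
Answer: 961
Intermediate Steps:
p(G, g) = 0
M = 0 (M = 0*(-8) = 0)
(M - 31)**2 = (0 - 31)**2 = (-31)**2 = 961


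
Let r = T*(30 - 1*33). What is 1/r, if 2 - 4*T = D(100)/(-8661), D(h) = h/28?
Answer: -80836/121279 ≈ -0.66653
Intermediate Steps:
D(h) = h/28 (D(h) = h*(1/28) = h/28)
T = 121279/242508 (T = ½ - (1/28)*100/(4*(-8661)) = ½ - 25*(-1)/(28*8661) = ½ - ¼*(-25/60627) = ½ + 25/242508 = 121279/242508 ≈ 0.50010)
r = -121279/80836 (r = 121279*(30 - 1*33)/242508 = 121279*(30 - 33)/242508 = (121279/242508)*(-3) = -121279/80836 ≈ -1.5003)
1/r = 1/(-121279/80836) = -80836/121279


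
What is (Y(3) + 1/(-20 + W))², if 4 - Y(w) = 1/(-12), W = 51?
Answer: 2343961/138384 ≈ 16.938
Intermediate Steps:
Y(w) = 49/12 (Y(w) = 4 - 1/(-12) = 4 - 1*(-1/12) = 4 + 1/12 = 49/12)
(Y(3) + 1/(-20 + W))² = (49/12 + 1/(-20 + 51))² = (49/12 + 1/31)² = (1531/372)² = 2343961/138384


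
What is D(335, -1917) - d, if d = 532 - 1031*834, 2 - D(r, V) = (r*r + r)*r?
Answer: -36848276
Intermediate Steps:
D(r, V) = 2 - r*(r + r²) (D(r, V) = 2 - (r*r + r)*r = 2 - (r² + r)*r = 2 - (r + r²)*r = 2 - r*(r + r²))
d = -859322 (d = 532 - 859854 = -859322)
D(335, -1917) - d = (2 - 1*335² - 1*335³) - 1*(-859322) = (2 - 1*112225 - 1*37595375) + 859322 = (2 - 112225 - 37595375) + 859322 = -37707598 + 859322 = -36848276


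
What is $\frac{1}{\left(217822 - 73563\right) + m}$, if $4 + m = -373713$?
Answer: $- \frac{1}{229458} \approx -4.3581 \cdot 10^{-6}$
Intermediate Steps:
$m = -373717$ ($m = -4 - 373713 = -373717$)
$\frac{1}{\left(217822 - 73563\right) + m} = \frac{1}{\left(217822 - 73563\right) - 373717} = \frac{1}{144259 - 373717} = \frac{1}{-229458} = - \frac{1}{229458}$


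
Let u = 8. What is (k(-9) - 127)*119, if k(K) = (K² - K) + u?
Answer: -3451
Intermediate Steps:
k(K) = 8 + K² - K (k(K) = (K² - K) + 8 = 8 + K² - K)
(k(-9) - 127)*119 = ((8 + (-9)² - 1*(-9)) - 127)*119 = ((8 + 81 + 9) - 127)*119 = (98 - 127)*119 = -29*119 = -3451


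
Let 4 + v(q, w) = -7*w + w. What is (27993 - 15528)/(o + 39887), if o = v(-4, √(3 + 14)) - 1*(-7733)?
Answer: 16487040/62980079 + 4155*√17/125960158 ≈ 0.26192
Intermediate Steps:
v(q, w) = -4 - 6*w (v(q, w) = -4 + (-7*w + w) = -4 - 6*w)
o = 7729 - 6*√17 (o = (-4 - 6*√(3 + 14)) - 1*(-7733) = (-4 - 6*√17) + 7733 = 7729 - 6*√17 ≈ 7704.3)
(27993 - 15528)/(o + 39887) = (27993 - 15528)/((7729 - 6*√17) + 39887) = 12465/(47616 - 6*√17)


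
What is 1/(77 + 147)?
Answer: 1/224 ≈ 0.0044643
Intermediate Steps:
1/(77 + 147) = 1/224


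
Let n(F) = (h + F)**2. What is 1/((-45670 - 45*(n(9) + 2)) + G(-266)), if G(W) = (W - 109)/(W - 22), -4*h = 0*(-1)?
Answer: -96/4742755 ≈ -2.0241e-5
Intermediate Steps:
h = 0 (h = -0*(-1) = -1/4*0 = 0)
n(F) = F**2 (n(F) = (0 + F)**2 = F**2)
G(W) = (-109 + W)/(-22 + W)
1/((-45670 - 45*(n(9) + 2)) + G(-266)) = 1/((-45670 - 45*(9**2 + 2)) + (-109 - 266)/(-22 - 266)) = 1/((-45670 - 45*(81 + 2)) - 375/(-288)) = 1/((-45670 - 45*83) - 1/288*(-375)) = 1/((-45670 - 3735) + 125/96) = 1/(-49405 + 125/96) = 1/(-4742755/96) = -96/4742755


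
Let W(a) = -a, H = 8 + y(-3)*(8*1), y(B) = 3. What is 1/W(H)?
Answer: -1/32 ≈ -0.031250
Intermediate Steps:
H = 32 (H = 8 + 3*(8*1) = 8 + 3*8 = 8 + 24 = 32)
1/W(H) = 1/(-1*32) = 1/(-32) = -1/32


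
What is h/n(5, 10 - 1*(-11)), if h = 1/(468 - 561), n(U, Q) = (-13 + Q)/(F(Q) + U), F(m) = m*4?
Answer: -89/744 ≈ -0.11962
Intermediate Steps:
F(m) = 4*m
n(U, Q) = (-13 + Q)/(U + 4*Q) (n(U, Q) = (-13 + Q)/(4*Q + U) = (-13 + Q)/(U + 4*Q))
h = -1/93 (h = 1/(-93) = -1/93 ≈ -0.010753)
h/n(5, 10 - 1*(-11)) = -(5 + 4*(10 - 1*(-11)))/(-13 + (10 - 1*(-11)))/93 = -(5 + 4*(10 + 11))/(-13 + (10 + 11))/93 = -(5 + 4*21)/(-13 + 21)/93 = -1/(93*(8/(5 + 84))) = -1/(93*(8/89)) = -1/(93*((1/89)*8)) = -1/(93*8/89) = -1/93*89/8 = -89/744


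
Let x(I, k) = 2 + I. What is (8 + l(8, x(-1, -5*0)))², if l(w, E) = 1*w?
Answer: 256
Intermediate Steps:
l(w, E) = w
(8 + l(8, x(-1, -5*0)))² = (8 + 8)² = 16² = 256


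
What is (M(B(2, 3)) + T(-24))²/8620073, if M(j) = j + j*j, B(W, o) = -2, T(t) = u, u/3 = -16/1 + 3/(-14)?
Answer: 426409/1689534308 ≈ 0.00025238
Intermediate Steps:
u = -681/14 (u = 3*(-16/1 + 3/(-14)) = 3*(-16*1 + 3*(-1/14)) = 3*(-16 - 3/14) = 3*(-227/14) = -681/14 ≈ -48.643)
T(t) = -681/14
M(j) = j + j²
(M(B(2, 3)) + T(-24))²/8620073 = (-2*(1 - 2) - 681/14)²/8620073 = (-2*(-1) - 681/14)²*(1/8620073) = (2 - 681/14)²*(1/8620073) = (-653/14)²*(1/8620073) = (426409/196)*(1/8620073) = 426409/1689534308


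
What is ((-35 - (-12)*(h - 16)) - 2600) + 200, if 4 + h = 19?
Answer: -2447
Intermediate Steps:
h = 15 (h = -4 + 19 = 15)
((-35 - (-12)*(h - 16)) - 2600) + 200 = ((-35 - (-12)*(15 - 16)) - 2600) + 200 = ((-35 - (-12)*(-1)) - 2600) + 200 = ((-35 - 1*12) - 2600) + 200 = ((-35 - 12) - 2600) + 200 = (-47 - 2600) + 200 = -2647 + 200 = -2447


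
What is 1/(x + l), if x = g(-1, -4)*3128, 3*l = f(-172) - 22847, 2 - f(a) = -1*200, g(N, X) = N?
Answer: -3/32029 ≈ -9.3665e-5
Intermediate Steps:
f(a) = 202 (f(a) = 2 - (-1)*200 = 2 - 1*(-200) = 2 + 200 = 202)
l = -22645/3 (l = (202 - 22847)/3 = (⅓)*(-22645) = -22645/3 ≈ -7548.3)
x = -3128 (x = -1*3128 = -3128)
1/(x + l) = 1/(-3128 - 22645/3) = 1/(-32029/3) = -3/32029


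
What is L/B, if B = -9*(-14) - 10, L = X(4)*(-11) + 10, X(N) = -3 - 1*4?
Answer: ¾ ≈ 0.75000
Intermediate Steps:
X(N) = -7 (X(N) = -3 - 4 = -7)
L = 87 (L = -7*(-11) + 10 = 77 + 10 = 87)
B = 116 (B = 126 - 10 = 116)
L/B = 87/116 = 87*(1/116) = ¾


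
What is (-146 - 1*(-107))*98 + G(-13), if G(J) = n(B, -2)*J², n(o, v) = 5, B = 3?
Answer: -2977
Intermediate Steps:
G(J) = 5*J²
(-146 - 1*(-107))*98 + G(-13) = (-146 - 1*(-107))*98 + 5*(-13)² = (-146 + 107)*98 + 5*169 = -39*98 + 845 = -3822 + 845 = -2977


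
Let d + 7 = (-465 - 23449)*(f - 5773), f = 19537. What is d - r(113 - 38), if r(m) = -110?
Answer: -329152193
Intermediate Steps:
d = -329152303 (d = -7 + (-465 - 23449)*(19537 - 5773) = -7 - 23914*13764 = -7 - 329152296 = -329152303)
d - r(113 - 38) = -329152303 - 1*(-110) = -329152303 + 110 = -329152193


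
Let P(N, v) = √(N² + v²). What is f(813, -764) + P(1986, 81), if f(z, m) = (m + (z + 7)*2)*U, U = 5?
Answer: 4380 + 3*√438973 ≈ 6367.6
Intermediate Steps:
f(z, m) = 70 + 5*m + 10*z (f(z, m) = (m + (z + 7)*2)*5 = (m + (7 + z)*2)*5 = (m + (14 + 2*z))*5 = (14 + m + 2*z)*5 = 70 + 5*m + 10*z)
f(813, -764) + P(1986, 81) = (70 + 5*(-764) + 10*813) + √(1986² + 81²) = (70 - 3820 + 8130) + √(3944196 + 6561) = 4380 + √3950757 = 4380 + 3*√438973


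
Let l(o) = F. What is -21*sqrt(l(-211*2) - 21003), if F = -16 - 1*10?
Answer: -21*I*sqrt(21029) ≈ -3045.3*I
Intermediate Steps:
F = -26 (F = -16 - 10 = -26)
l(o) = -26
-21*sqrt(l(-211*2) - 21003) = -21*sqrt(-26 - 21003) = -21*I*sqrt(21029)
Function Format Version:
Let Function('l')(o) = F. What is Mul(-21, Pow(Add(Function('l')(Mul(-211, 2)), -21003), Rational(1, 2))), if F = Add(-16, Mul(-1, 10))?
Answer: Mul(-21, I, Pow(21029, Rational(1, 2))) ≈ Mul(-3045.3, I)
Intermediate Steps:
F = -26 (F = Add(-16, -10) = -26)
Function('l')(o) = -26
Mul(-21, Pow(Add(Function('l')(Mul(-211, 2)), -21003), Rational(1, 2))) = Mul(-21, Pow(Add(-26, -21003), Rational(1, 2))) = Mul(-21, Pow(-21029, Rational(1, 2))) = Mul(-21, Mul(I, Pow(21029, Rational(1, 2)))) = Mul(-21, I, Pow(21029, Rational(1, 2)))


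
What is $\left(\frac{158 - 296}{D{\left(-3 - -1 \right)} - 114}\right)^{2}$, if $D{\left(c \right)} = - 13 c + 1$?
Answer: $\frac{2116}{841} \approx 2.5161$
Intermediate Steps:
$D{\left(c \right)} = 1 - 13 c$
$\left(\frac{158 - 296}{D{\left(-3 - -1 \right)} - 114}\right)^{2} = \left(\frac{158 - 296}{\left(1 - 13 \left(-3 - -1\right)\right) - 114}\right)^{2} = \left(- \frac{138}{\left(1 - 13 \left(-3 + 1\right)\right) - 114}\right)^{2} = \left(- \frac{138}{\left(1 - -26\right) - 114}\right)^{2} = \left(- \frac{138}{\left(1 + 26\right) - 114}\right)^{2} = \left(- \frac{138}{27 - 114}\right)^{2} = \left(- \frac{138}{-87}\right)^{2} = \left(\left(-138\right) \left(- \frac{1}{87}\right)\right)^{2} = \left(\frac{46}{29}\right)^{2} = \frac{2116}{841}$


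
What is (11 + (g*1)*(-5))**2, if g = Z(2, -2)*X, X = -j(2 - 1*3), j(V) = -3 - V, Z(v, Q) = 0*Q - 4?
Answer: 2601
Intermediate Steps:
Z(v, Q) = -4 (Z(v, Q) = 0 - 4 = -4)
X = 2 (X = -(-3 - (2 - 1*3)) = -(-3 - (2 - 3)) = -(-3 - 1*(-1)) = -(-3 + 1) = -1*(-2) = 2)
g = -8 (g = -4*2 = -8)
(11 + (g*1)*(-5))**2 = (11 - 8*1*(-5))**2 = (11 - 8*(-5))**2 = (11 + 40)**2 = 51**2 = 2601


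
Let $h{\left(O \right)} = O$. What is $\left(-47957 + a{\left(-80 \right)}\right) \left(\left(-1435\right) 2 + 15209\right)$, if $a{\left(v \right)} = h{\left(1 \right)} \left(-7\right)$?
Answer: $-591827796$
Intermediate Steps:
$a{\left(v \right)} = -7$ ($a{\left(v \right)} = 1 \left(-7\right) = -7$)
$\left(-47957 + a{\left(-80 \right)}\right) \left(\left(-1435\right) 2 + 15209\right) = \left(-47957 - 7\right) \left(\left(-1435\right) 2 + 15209\right) = - 47964 \left(-2870 + 15209\right) = \left(-47964\right) 12339 = -591827796$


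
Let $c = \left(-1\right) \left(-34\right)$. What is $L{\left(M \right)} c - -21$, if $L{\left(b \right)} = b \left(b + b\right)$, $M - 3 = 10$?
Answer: $11513$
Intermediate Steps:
$M = 13$ ($M = 3 + 10 = 13$)
$L{\left(b \right)} = 2 b^{2}$ ($L{\left(b \right)} = b 2 b = 2 b^{2}$)
$c = 34$
$L{\left(M \right)} c - -21 = 2 \cdot 13^{2} \cdot 34 - -21 = 2 \cdot 169 \cdot 34 + \left(-51 + 72\right) = 338 \cdot 34 + 21 = 11492 + 21 = 11513$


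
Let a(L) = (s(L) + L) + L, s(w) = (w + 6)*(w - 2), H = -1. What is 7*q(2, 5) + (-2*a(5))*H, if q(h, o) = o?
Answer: 121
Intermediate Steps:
s(w) = (-2 + w)*(6 + w) (s(w) = (6 + w)*(-2 + w) = (-2 + w)*(6 + w))
a(L) = -12 + L**2 + 6*L (a(L) = ((-12 + L**2 + 4*L) + L) + L = (-12 + L**2 + 5*L) + L = -12 + L**2 + 6*L)
7*q(2, 5) + (-2*a(5))*H = 7*5 - 2*(-12 + 5**2 + 6*5)*(-1) = 35 - 2*(-12 + 25 + 30)*(-1) = 35 - 2*43*(-1) = 35 - 86*(-1) = 35 + 86 = 121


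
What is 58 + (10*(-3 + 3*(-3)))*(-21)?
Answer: 2578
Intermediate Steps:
58 + (10*(-3 + 3*(-3)))*(-21) = 58 + (10*(-3 - 9))*(-21) = 58 + (10*(-12))*(-21) = 58 - 120*(-21) = 58 + 2520 = 2578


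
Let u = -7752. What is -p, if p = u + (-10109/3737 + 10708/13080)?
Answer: 94752414961/12219990 ≈ 7753.9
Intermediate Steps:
p = -94752414961/12219990 (p = -7752 + (-10109/3737 + 10708/13080) = -7752 + (-10109*1/3737 + 10708*(1/13080)) = -7752 + (-10109/3737 + 2677/3270) = -7752 - 23052481/12219990 = -94752414961/12219990 ≈ -7753.9)
-p = -1*(-94752414961/12219990) = 94752414961/12219990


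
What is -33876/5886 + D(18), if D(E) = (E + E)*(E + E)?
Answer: 421910/327 ≈ 1290.2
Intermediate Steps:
D(E) = 4*E**2 (D(E) = (2*E)*(2*E) = 4*E**2)
-33876/5886 + D(18) = -33876/5886 + 4*18**2 = -33876*1/5886 + 4*324 = -1882/327 + 1296 = 421910/327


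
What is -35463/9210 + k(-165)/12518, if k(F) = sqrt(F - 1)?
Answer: -11821/3070 + I*sqrt(166)/12518 ≈ -3.8505 + 0.0010292*I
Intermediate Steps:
k(F) = sqrt(-1 + F)
-35463/9210 + k(-165)/12518 = -35463/9210 + sqrt(-1 - 165)/12518 = -35463*1/9210 + sqrt(-166)*(1/12518) = -11821/3070 + (I*sqrt(166))*(1/12518) = -11821/3070 + I*sqrt(166)/12518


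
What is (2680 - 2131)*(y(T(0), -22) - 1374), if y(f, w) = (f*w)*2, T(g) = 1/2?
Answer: -766404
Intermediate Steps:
T(g) = 1/2
y(f, w) = 2*f*w
(2680 - 2131)*(y(T(0), -22) - 1374) = (2680 - 2131)*(2*(1/2)*(-22) - 1374) = 549*(-22 - 1374) = 549*(-1396) = -766404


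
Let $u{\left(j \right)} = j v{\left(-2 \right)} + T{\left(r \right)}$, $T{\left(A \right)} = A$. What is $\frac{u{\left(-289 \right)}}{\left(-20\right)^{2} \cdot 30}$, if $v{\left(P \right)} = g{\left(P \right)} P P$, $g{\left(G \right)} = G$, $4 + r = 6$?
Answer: $\frac{1157}{6000} \approx 0.19283$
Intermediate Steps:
$r = 2$ ($r = -4 + 6 = 2$)
$v{\left(P \right)} = P^{3}$ ($v{\left(P \right)} = P P P = P^{2} P = P^{3}$)
$u{\left(j \right)} = 2 - 8 j$ ($u{\left(j \right)} = j \left(-2\right)^{3} + 2 = j \left(-8\right) + 2 = - 8 j + 2 = 2 - 8 j$)
$\frac{u{\left(-289 \right)}}{\left(-20\right)^{2} \cdot 30} = \frac{2 - -2312}{\left(-20\right)^{2} \cdot 30} = \frac{2 + 2312}{400 \cdot 30} = \frac{2314}{12000} = 2314 \cdot \frac{1}{12000} = \frac{1157}{6000}$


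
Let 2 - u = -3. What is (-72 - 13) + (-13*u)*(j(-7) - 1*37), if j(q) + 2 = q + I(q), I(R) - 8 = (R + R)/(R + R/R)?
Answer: 6700/3 ≈ 2233.3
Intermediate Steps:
u = 5 (u = 2 - 1*(-3) = 2 + 3 = 5)
I(R) = 8 + 2*R/(1 + R) (I(R) = 8 + (R + R)/(R + R/R) = 8 + (2*R)/(R + 1) = 8 + (2*R)/(1 + R) = 8 + 2*R/(1 + R))
j(q) = -2 + q + 2*(4 + 5*q)/(1 + q) (j(q) = -2 + (q + 2*(4 + 5*q)/(1 + q)) = -2 + q + 2*(4 + 5*q)/(1 + q))
(-72 - 13) + (-13*u)*(j(-7) - 1*37) = (-72 - 13) + (-13*5)*((6 + (-7)² + 9*(-7))/(1 - 7) - 1*37) = -85 - 65*((6 + 49 - 63)/(-6) - 37) = -85 - 65*(-⅙*(-8) - 37) = -85 - 65*(4/3 - 37) = -85 - 65*(-107/3) = -85 + 6955/3 = 6700/3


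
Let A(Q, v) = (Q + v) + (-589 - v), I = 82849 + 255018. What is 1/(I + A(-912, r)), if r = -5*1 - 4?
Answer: 1/336366 ≈ 2.9730e-6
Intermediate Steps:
I = 337867
r = -9 (r = -5 - 4 = -9)
A(Q, v) = -589 + Q
1/(I + A(-912, r)) = 1/(337867 + (-589 - 912)) = 1/(337867 - 1501) = 1/336366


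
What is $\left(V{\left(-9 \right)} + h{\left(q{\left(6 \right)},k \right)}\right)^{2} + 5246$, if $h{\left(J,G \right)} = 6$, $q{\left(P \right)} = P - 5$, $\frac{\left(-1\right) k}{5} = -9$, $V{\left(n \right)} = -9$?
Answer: $5255$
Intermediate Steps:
$k = 45$ ($k = \left(-5\right) \left(-9\right) = 45$)
$q{\left(P \right)} = -5 + P$ ($q{\left(P \right)} = P - 5 = -5 + P$)
$\left(V{\left(-9 \right)} + h{\left(q{\left(6 \right)},k \right)}\right)^{2} + 5246 = \left(-9 + 6\right)^{2} + 5246 = \left(-3\right)^{2} + 5246 = 9 + 5246 = 5255$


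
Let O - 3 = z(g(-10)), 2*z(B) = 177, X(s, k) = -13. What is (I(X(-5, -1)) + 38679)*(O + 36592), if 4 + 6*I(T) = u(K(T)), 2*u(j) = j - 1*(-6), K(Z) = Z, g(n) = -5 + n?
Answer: 11350681937/8 ≈ 1.4188e+9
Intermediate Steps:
z(B) = 177/2 (z(B) = (½)*177 = 177/2)
O = 183/2 (O = 3 + 177/2 = 183/2 ≈ 91.500)
u(j) = 3 + j/2 (u(j) = (j - 1*(-6))/2 = (j + 6)/2 = (6 + j)/2 = 3 + j/2)
I(T) = -⅙ + T/12 (I(T) = -⅔ + (3 + T/2)/6 = -⅔ + (½ + T/12) = -⅙ + T/12)
(I(X(-5, -1)) + 38679)*(O + 36592) = ((-⅙ + (1/12)*(-13)) + 38679)*(183/2 + 36592) = ((-⅙ - 13/12) + 38679)*(73367/2) = (-5/4 + 38679)*(73367/2) = (154711/4)*(73367/2) = 11350681937/8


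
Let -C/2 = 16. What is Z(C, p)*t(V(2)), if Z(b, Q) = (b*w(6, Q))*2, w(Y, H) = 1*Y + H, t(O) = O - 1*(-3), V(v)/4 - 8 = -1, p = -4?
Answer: -3968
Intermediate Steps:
V(v) = 28 (V(v) = 32 + 4*(-1) = 32 - 4 = 28)
t(O) = 3 + O (t(O) = O + 3 = 3 + O)
C = -32 (C = -2*16 = -32)
w(Y, H) = H + Y (w(Y, H) = Y + H = H + Y)
Z(b, Q) = 2*b*(6 + Q) (Z(b, Q) = (b*(Q + 6))*2 = (b*(6 + Q))*2 = 2*b*(6 + Q))
Z(C, p)*t(V(2)) = (2*(-32)*(6 - 4))*(3 + 28) = (2*(-32)*2)*31 = -128*31 = -3968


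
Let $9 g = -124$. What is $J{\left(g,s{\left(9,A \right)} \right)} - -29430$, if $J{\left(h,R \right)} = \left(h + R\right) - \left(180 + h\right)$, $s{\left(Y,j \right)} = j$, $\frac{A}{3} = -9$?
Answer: $29223$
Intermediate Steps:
$g = - \frac{124}{9}$ ($g = \frac{1}{9} \left(-124\right) = - \frac{124}{9} \approx -13.778$)
$A = -27$ ($A = 3 \left(-9\right) = -27$)
$J{\left(h,R \right)} = -180 + R$ ($J{\left(h,R \right)} = \left(R + h\right) - \left(180 + h\right) = -180 + R$)
$J{\left(g,s{\left(9,A \right)} \right)} - -29430 = \left(-180 - 27\right) - -29430 = -207 + 29430 = 29223$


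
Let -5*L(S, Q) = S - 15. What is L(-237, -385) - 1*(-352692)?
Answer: 1763712/5 ≈ 3.5274e+5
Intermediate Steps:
L(S, Q) = 3 - S/5 (L(S, Q) = -(S - 15)/5 = -(-15 + S)/5 = 3 - S/5)
L(-237, -385) - 1*(-352692) = (3 - ⅕*(-237)) - 1*(-352692) = (3 + 237/5) + 352692 = 252/5 + 352692 = 1763712/5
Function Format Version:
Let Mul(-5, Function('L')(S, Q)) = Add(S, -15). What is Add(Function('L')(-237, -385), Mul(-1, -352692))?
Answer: Rational(1763712, 5) ≈ 3.5274e+5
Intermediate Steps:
Function('L')(S, Q) = Add(3, Mul(Rational(-1, 5), S)) (Function('L')(S, Q) = Mul(Rational(-1, 5), Add(S, -15)) = Mul(Rational(-1, 5), Add(-15, S)) = Add(3, Mul(Rational(-1, 5), S)))
Add(Function('L')(-237, -385), Mul(-1, -352692)) = Add(Add(3, Mul(Rational(-1, 5), -237)), Mul(-1, -352692)) = Add(Add(3, Rational(237, 5)), 352692) = Add(Rational(252, 5), 352692) = Rational(1763712, 5)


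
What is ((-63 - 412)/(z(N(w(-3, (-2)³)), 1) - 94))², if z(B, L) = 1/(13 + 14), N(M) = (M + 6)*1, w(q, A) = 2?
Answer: 164480625/6436369 ≈ 25.555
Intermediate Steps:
N(M) = 6 + M (N(M) = (6 + M)*1 = 6 + M)
z(B, L) = 1/27
((-63 - 412)/(z(N(w(-3, (-2)³)), 1) - 94))² = ((-63 - 412)/(1/27 - 94))² = (-475/(-2537/27))² = (-475*(-27/2537))² = (12825/2537)² = 164480625/6436369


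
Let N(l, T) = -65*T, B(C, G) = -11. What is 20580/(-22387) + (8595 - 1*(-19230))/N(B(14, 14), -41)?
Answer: 113614515/11932271 ≈ 9.5216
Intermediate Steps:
20580/(-22387) + (8595 - 1*(-19230))/N(B(14, 14), -41) = 20580/(-22387) + (8595 - 1*(-19230))/((-65*(-41))) = 20580*(-1/22387) + (8595 + 19230)/2665 = -20580/22387 + 27825*(1/2665) = -20580/22387 + 5565/533 = 113614515/11932271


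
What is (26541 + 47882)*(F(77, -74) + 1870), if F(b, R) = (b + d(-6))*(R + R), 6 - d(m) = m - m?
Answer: -775041122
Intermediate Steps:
d(m) = 6 (d(m) = 6 - (m - m) = 6 - 1*0 = 6 + 0 = 6)
F(b, R) = 2*R*(6 + b) (F(b, R) = (b + 6)*(R + R) = (6 + b)*(2*R) = 2*R*(6 + b))
(26541 + 47882)*(F(77, -74) + 1870) = (26541 + 47882)*(2*(-74)*(6 + 77) + 1870) = 74423*(2*(-74)*83 + 1870) = 74423*(-12284 + 1870) = 74423*(-10414) = -775041122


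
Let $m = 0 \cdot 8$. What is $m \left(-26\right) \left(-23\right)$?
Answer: $0$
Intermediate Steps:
$m = 0$
$m \left(-26\right) \left(-23\right) = 0 \left(-26\right) \left(-23\right) = 0 \left(-23\right) = 0$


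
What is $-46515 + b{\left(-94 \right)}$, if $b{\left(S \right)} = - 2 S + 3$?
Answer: $-46324$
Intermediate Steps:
$b{\left(S \right)} = 3 - 2 S$
$-46515 + b{\left(-94 \right)} = -46515 + \left(3 - -188\right) = -46515 + \left(3 + 188\right) = -46515 + 191 = -46324$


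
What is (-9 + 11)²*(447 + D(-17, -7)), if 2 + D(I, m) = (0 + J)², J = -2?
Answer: 1796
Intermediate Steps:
D(I, m) = 2 (D(I, m) = -2 + (0 - 2)² = -2 + (-2)² = -2 + 4 = 2)
(-9 + 11)²*(447 + D(-17, -7)) = (-9 + 11)²*(447 + 2) = 2²*449 = 4*449 = 1796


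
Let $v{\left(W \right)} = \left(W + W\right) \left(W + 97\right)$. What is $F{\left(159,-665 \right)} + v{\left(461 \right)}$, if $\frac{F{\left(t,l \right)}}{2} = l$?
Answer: $513146$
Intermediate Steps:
$v{\left(W \right)} = 2 W \left(97 + W\right)$
$F{\left(t,l \right)} = 2 l$
$F{\left(159,-665 \right)} + v{\left(461 \right)} = 2 \left(-665\right) + 2 \cdot 461 \left(97 + 461\right) = -1330 + 2 \cdot 461 \cdot 558 = -1330 + 514476 = 513146$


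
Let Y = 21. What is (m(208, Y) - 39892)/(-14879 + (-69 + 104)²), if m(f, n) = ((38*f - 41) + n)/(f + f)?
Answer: 4146797/1420016 ≈ 2.9202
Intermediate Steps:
m(f, n) = (-41 + n + 38*f)/(2*f) (m(f, n) = ((-41 + 38*f) + n)/((2*f)) = (-41 + n + 38*f)*(1/(2*f)) = (-41 + n + 38*f)/(2*f))
(m(208, Y) - 39892)/(-14879 + (-69 + 104)²) = ((½)*(-41 + 21 + 38*208)/208 - 39892)/(-14879 + (-69 + 104)²) = ((½)*(1/208)*(-41 + 21 + 7904) - 39892)/(-14879 + 35²) = ((½)*(1/208)*7884 - 39892)/(-14879 + 1225) = (1971/104 - 39892)/(-13654) = -4146797/104*(-1/13654) = 4146797/1420016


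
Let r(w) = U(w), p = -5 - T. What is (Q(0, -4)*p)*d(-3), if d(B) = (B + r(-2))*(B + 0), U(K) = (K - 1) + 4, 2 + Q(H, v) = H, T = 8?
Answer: 156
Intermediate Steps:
Q(H, v) = -2 + H
p = -13 (p = -5 - 1*8 = -5 - 8 = -13)
U(K) = 3 + K (U(K) = (-1 + K) + 4 = 3 + K)
r(w) = 3 + w
d(B) = B*(1 + B) (d(B) = (B + (3 - 2))*(B + 0) = (B + 1)*B = (1 + B)*B = B*(1 + B))
(Q(0, -4)*p)*d(-3) = ((-2 + 0)*(-13))*(-3*(1 - 3)) = (-2*(-13))*(-3*(-2)) = 26*6 = 156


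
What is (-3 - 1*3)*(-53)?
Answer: 318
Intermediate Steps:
(-3 - 1*3)*(-53) = (-3 - 3)*(-53) = -6*(-53) = 318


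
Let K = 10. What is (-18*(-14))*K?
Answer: 2520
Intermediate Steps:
(-18*(-14))*K = -18*(-14)*10 = 252*10 = 2520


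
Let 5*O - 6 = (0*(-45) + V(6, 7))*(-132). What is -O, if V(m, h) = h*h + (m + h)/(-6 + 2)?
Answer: 6033/5 ≈ 1206.6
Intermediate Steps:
V(m, h) = h**2 - h/4 - m/4 (V(m, h) = h**2 + (h + m)/(-4) = h**2 + (h + m)*(-1/4) = h**2 + (-h/4 - m/4) = h**2 - h/4 - m/4)
O = -6033/5 (O = 6/5 + ((0*(-45) + (7**2 - 1/4*7 - 1/4*6))*(-132))/5 = 6/5 + ((0 + (49 - 7/4 - 3/2))*(-132))/5 = 6/5 + ((0 + 183/4)*(-132))/5 = 6/5 + ((183/4)*(-132))/5 = 6/5 + (1/5)*(-6039) = 6/5 - 6039/5 = -6033/5 ≈ -1206.6)
-O = -1*(-6033/5) = 6033/5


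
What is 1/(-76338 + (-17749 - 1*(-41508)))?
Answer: -1/52579 ≈ -1.9019e-5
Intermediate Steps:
1/(-76338 + (-17749 - 1*(-41508))) = 1/(-76338 + (-17749 + 41508)) = 1/(-76338 + 23759) = 1/(-52579) = -1/52579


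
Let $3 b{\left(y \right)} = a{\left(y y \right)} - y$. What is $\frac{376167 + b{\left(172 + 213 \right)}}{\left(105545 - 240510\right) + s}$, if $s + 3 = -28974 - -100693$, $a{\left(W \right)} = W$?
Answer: $- \frac{425447}{63249} \approx -6.7265$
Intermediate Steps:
$b{\left(y \right)} = - \frac{y}{3} + \frac{y^{2}}{3}$ ($b{\left(y \right)} = \frac{y y - y}{3} = \frac{y^{2} - y}{3} = - \frac{y}{3} + \frac{y^{2}}{3}$)
$s = 71716$ ($s = -3 - -71719 = -3 + \left(-28974 + 100693\right) = -3 + 71719 = 71716$)
$\frac{376167 + b{\left(172 + 213 \right)}}{\left(105545 - 240510\right) + s} = \frac{376167 + \frac{\left(172 + 213\right) \left(-1 + \left(172 + 213\right)\right)}{3}}{\left(105545 - 240510\right) + 71716} = \frac{376167 + \frac{1}{3} \cdot 385 \left(-1 + 385\right)}{-134965 + 71716} = \frac{376167 + \frac{1}{3} \cdot 385 \cdot 384}{-63249} = \left(376167 + 49280\right) \left(- \frac{1}{63249}\right) = 425447 \left(- \frac{1}{63249}\right) = - \frac{425447}{63249}$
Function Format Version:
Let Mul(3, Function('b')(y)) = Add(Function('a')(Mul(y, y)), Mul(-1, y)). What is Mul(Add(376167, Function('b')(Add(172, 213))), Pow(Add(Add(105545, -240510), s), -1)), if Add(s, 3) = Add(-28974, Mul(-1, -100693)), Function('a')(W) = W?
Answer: Rational(-425447, 63249) ≈ -6.7265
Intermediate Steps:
Function('b')(y) = Add(Mul(Rational(-1, 3), y), Mul(Rational(1, 3), Pow(y, 2))) (Function('b')(y) = Mul(Rational(1, 3), Add(Mul(y, y), Mul(-1, y))) = Mul(Rational(1, 3), Add(Pow(y, 2), Mul(-1, y))) = Add(Mul(Rational(-1, 3), y), Mul(Rational(1, 3), Pow(y, 2))))
s = 71716 (s = Add(-3, Add(-28974, Mul(-1, -100693))) = Add(-3, Add(-28974, 100693)) = Add(-3, 71719) = 71716)
Mul(Add(376167, Function('b')(Add(172, 213))), Pow(Add(Add(105545, -240510), s), -1)) = Mul(Add(376167, Mul(Rational(1, 3), Add(172, 213), Add(-1, Add(172, 213)))), Pow(Add(Add(105545, -240510), 71716), -1)) = Mul(Add(376167, Mul(Rational(1, 3), 385, Add(-1, 385))), Pow(Add(-134965, 71716), -1)) = Mul(Add(376167, Mul(Rational(1, 3), 385, 384)), Pow(-63249, -1)) = Mul(Add(376167, 49280), Rational(-1, 63249)) = Mul(425447, Rational(-1, 63249)) = Rational(-425447, 63249)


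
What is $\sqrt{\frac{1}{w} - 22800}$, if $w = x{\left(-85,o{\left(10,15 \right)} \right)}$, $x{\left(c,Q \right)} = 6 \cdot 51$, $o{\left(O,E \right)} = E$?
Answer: $\frac{i \sqrt{237211166}}{102} \approx 151.0 i$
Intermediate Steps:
$x{\left(c,Q \right)} = 306$
$w = 306$
$\sqrt{\frac{1}{w} - 22800} = \sqrt{\frac{1}{306} - 22800} = \sqrt{- \frac{6976799}{306}} = \frac{i \sqrt{237211166}}{102}$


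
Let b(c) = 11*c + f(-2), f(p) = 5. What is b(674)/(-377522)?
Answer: -7419/377522 ≈ -0.019652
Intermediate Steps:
b(c) = 5 + 11*c (b(c) = 11*c + 5 = 5 + 11*c)
b(674)/(-377522) = (5 + 11*674)/(-377522) = (5 + 7414)*(-1/377522) = 7419*(-1/377522) = -7419/377522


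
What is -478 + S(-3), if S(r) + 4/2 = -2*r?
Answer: -474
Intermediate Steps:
S(r) = -2 - 2*r
-478 + S(-3) = -478 + (-2 - 2*(-3)) = -478 + (-2 + 6) = -478 + 4 = -474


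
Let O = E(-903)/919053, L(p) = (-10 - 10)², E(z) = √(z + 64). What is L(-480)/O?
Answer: -367621200*I*√839/839 ≈ -1.2692e+7*I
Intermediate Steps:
E(z) = √(64 + z)
L(p) = 400 (L(p) = (-20)² = 400)
O = I*√839/919053 (O = √(64 - 903)/919053 = √(-839)*(1/919053) = (I*√839)*(1/919053) = I*√839/919053 ≈ 3.1517e-5*I)
L(-480)/O = 400/((I*√839/919053)) = 400*(-919053*I*√839/839) = -367621200*I*√839/839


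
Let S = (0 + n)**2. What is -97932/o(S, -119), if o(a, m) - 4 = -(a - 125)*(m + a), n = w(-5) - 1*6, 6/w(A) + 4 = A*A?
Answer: 78378244/6378557 ≈ 12.288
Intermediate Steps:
w(A) = 6/(-4 + A**2) (w(A) = 6/(-4 + A*A) = 6/(-4 + A**2))
n = -40/7 (n = 6/(-4 + (-5)**2) - 1*6 = 6/(-4 + 25) - 6 = 6/21 - 6 = 6*(1/21) - 6 = 2/7 - 6 = -40/7 ≈ -5.7143)
S = 1600/49 (S = (0 - 40/7)**2 = (-40/7)**2 = 1600/49 ≈ 32.653)
o(a, m) = 4 - (-125 + a)*(a + m) (o(a, m) = 4 - (a - 125)*(m + a) = 4 - (-125 + a)*(a + m))
-97932/o(S, -119) = -97932/(4 - (1600/49)**2 + 125*(1600/49) + 125*(-119) - 1*1600/49*(-119)) = -97932/(4 - 1*2560000/2401 + 200000/49 - 14875 + 27200/7) = -97932/(4 - 2560000/2401 + 200000/49 - 14875 + 27200/7) = -97932/(-19135671/2401) = -97932*(-2401/19135671) = 78378244/6378557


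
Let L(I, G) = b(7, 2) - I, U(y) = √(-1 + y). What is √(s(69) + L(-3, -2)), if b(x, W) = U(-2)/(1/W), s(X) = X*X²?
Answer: √(328512 + 2*I*√3) ≈ 573.16 + 0.003*I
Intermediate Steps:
s(X) = X³
b(x, W) = I*W*√3 (b(x, W) = √(-1 - 2)/(1/W) = √(-3)*W = (I*√3)*W = I*W*√3)
L(I, G) = -I + 2*I*√3 (L(I, G) = I*2*√3 - I = 2*I*√3 - I = -I + 2*I*√3)
√(s(69) + L(-3, -2)) = √(69³ + (-1*(-3) + 2*I*√3)) = √(328509 + (3 + 2*I*√3)) = √(328512 + 2*I*√3)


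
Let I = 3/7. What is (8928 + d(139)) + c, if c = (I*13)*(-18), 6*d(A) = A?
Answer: 371737/42 ≈ 8850.9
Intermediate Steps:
I = 3/7 (I = 3*(⅐) = 3/7 ≈ 0.42857)
d(A) = A/6
c = -702/7 (c = ((3/7)*13)*(-18) = (39/7)*(-18) = -702/7 ≈ -100.29)
(8928 + d(139)) + c = (8928 + (⅙)*139) - 702/7 = (8928 + 139/6) - 702/7 = 53707/6 - 702/7 = 371737/42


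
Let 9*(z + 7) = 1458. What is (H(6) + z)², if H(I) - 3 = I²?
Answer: 37636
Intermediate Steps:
H(I) = 3 + I²
z = 155 (z = -7 + (⅑)*1458 = -7 + 162 = 155)
(H(6) + z)² = ((3 + 6²) + 155)² = ((3 + 36) + 155)² = (39 + 155)² = 194² = 37636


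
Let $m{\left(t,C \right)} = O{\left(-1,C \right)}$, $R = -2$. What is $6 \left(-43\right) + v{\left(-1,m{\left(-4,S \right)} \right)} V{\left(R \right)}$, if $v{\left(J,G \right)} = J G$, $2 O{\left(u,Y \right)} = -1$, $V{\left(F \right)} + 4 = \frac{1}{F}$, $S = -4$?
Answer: $- \frac{1041}{4} \approx -260.25$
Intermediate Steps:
$V{\left(F \right)} = -4 + \frac{1}{F}$
$O{\left(u,Y \right)} = - \frac{1}{2}$ ($O{\left(u,Y \right)} = \frac{1}{2} \left(-1\right) = - \frac{1}{2}$)
$m{\left(t,C \right)} = - \frac{1}{2}$
$v{\left(J,G \right)} = G J$
$6 \left(-43\right) + v{\left(-1,m{\left(-4,S \right)} \right)} V{\left(R \right)} = 6 \left(-43\right) + \left(- \frac{1}{2}\right) \left(-1\right) \left(-4 + \frac{1}{-2}\right) = -258 + \frac{-4 - \frac{1}{2}}{2} = -258 + \frac{1}{2} \left(- \frac{9}{2}\right) = -258 - \frac{9}{4} = - \frac{1041}{4}$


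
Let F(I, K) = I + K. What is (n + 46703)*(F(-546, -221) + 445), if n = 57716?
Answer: -33622918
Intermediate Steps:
(n + 46703)*(F(-546, -221) + 445) = (57716 + 46703)*((-546 - 221) + 445) = 104419*(-767 + 445) = 104419*(-322) = -33622918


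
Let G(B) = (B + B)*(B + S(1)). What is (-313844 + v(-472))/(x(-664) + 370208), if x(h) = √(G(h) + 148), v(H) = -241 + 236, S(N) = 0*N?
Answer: -29047352648/34263270331 + 313849*√220485/68526540662 ≈ -0.84562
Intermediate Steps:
S(N) = 0
v(H) = -5
G(B) = 2*B² (G(B) = (B + B)*(B + 0) = (2*B)*B = 2*B²)
x(h) = √(148 + 2*h²) (x(h) = √(2*h² + 148) = √(148 + 2*h²))
(-313844 + v(-472))/(x(-664) + 370208) = (-313844 - 5)/(√(148 + 2*(-664)²) + 370208) = -313849/(√(148 + 2*440896) + 370208) = -313849/(√(148 + 881792) + 370208) = -313849/(√881940 + 370208) = -313849/(2*√220485 + 370208) = -313849/(370208 + 2*√220485)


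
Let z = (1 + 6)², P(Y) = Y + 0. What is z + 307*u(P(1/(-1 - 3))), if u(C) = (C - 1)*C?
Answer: 2319/16 ≈ 144.94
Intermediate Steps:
P(Y) = Y
z = 49 (z = 7² = 49)
u(C) = C*(-1 + C) (u(C) = (-1 + C)*C = C*(-1 + C))
z + 307*u(P(1/(-1 - 3))) = 49 + 307*((-1 + 1/(-1 - 3))/(-1 - 3)) = 49 + 307*((-1 + 1/(-4))/(-4)) = 49 + 307*(-(-1 - ¼)/4) = 49 + 307*(-¼*(-5/4)) = 49 + 307*(5/16) = 49 + 1535/16 = 2319/16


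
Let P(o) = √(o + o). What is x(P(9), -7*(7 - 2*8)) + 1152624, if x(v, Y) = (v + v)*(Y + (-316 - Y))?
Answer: 1152624 - 1896*√2 ≈ 1.1499e+6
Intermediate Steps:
P(o) = √2*√o (P(o) = √(2*o) = √2*√o)
x(v, Y) = -632*v (x(v, Y) = (2*v)*(-316) = -632*v)
x(P(9), -7*(7 - 2*8)) + 1152624 = -632*√2*√9 + 1152624 = -632*√2*3 + 1152624 = -1896*√2 + 1152624 = 1152624 - 1896*√2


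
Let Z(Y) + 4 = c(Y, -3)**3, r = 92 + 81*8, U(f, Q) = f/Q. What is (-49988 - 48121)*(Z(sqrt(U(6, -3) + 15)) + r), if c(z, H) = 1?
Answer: -72306333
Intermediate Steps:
r = 740 (r = 92 + 648 = 740)
Z(Y) = -3 (Z(Y) = -4 + 1**3 = -4 + 1 = -3)
(-49988 - 48121)*(Z(sqrt(U(6, -3) + 15)) + r) = (-49988 - 48121)*(-3 + 740) = -98109*737 = -72306333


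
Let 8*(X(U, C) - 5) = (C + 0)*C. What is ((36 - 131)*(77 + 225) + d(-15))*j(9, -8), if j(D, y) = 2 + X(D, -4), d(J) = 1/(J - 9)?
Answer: -2065683/8 ≈ -2.5821e+5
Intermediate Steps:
X(U, C) = 5 + C**2/8 (X(U, C) = 5 + ((C + 0)*C)/8 = 5 + (C*C)/8 = 5 + C**2/8)
d(J) = 1/(-9 + J)
j(D, y) = 9 (j(D, y) = 2 + (5 + (1/8)*(-4)**2) = 2 + (5 + (1/8)*16) = 2 + (5 + 2) = 2 + 7 = 9)
((36 - 131)*(77 + 225) + d(-15))*j(9, -8) = ((36 - 131)*(77 + 225) + 1/(-9 - 15))*9 = (-95*302 + 1/(-24))*9 = (-28690 - 1/24)*9 = -688561/24*9 = -2065683/8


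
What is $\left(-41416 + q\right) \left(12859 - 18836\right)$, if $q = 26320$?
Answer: $90228792$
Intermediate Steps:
$\left(-41416 + q\right) \left(12859 - 18836\right) = \left(-41416 + 26320\right) \left(12859 - 18836\right) = \left(-15096\right) \left(-5977\right) = 90228792$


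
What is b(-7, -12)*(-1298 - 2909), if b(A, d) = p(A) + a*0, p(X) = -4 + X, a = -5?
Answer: 46277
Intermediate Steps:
b(A, d) = -4 + A (b(A, d) = (-4 + A) - 5*0 = (-4 + A) + 0 = -4 + A)
b(-7, -12)*(-1298 - 2909) = (-4 - 7)*(-1298 - 2909) = -11*(-4207) = 46277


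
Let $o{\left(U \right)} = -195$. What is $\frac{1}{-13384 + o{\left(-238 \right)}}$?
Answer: $- \frac{1}{13579} \approx -7.3643 \cdot 10^{-5}$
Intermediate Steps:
$\frac{1}{-13384 + o{\left(-238 \right)}} = \frac{1}{-13384 - 195} = \frac{1}{-13579} = - \frac{1}{13579}$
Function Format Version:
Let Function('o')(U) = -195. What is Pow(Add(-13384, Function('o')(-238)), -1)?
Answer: Rational(-1, 13579) ≈ -7.3643e-5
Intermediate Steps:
Pow(Add(-13384, Function('o')(-238)), -1) = Pow(Add(-13384, -195), -1) = Pow(-13579, -1) = Rational(-1, 13579)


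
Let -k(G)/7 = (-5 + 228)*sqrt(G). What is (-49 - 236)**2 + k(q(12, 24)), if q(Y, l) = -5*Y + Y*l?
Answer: 81225 - 3122*sqrt(57) ≈ 57654.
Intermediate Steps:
k(G) = -1561*sqrt(G) (k(G) = -7*(-5 + 228)*sqrt(G) = -1561*sqrt(G))
(-49 - 236)**2 + k(q(12, 24)) = (-49 - 236)**2 - 1561*2*sqrt(3)*sqrt(-5 + 24) = (-285)**2 - 1561*2*sqrt(57) = 81225 - 3122*sqrt(57)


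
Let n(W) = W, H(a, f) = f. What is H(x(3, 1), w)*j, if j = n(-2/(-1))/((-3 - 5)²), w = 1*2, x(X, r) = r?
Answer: 1/16 ≈ 0.062500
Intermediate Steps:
w = 2
j = 1/32 (j = (-2/(-1))/((-3 - 5)²) = (-2*(-1))/((-8)²) = 2/64 = 2*(1/64) = 1/32 ≈ 0.031250)
H(x(3, 1), w)*j = 2*(1/32) = 1/16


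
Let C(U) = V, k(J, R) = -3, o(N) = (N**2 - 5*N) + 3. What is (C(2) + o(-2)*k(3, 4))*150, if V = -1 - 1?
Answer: -7950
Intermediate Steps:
o(N) = 3 + N**2 - 5*N
V = -2
C(U) = -2
(C(2) + o(-2)*k(3, 4))*150 = (-2 + (3 + (-2)**2 - 5*(-2))*(-3))*150 = (-2 + (3 + 4 + 10)*(-3))*150 = (-2 + 17*(-3))*150 = (-2 - 51)*150 = -53*150 = -7950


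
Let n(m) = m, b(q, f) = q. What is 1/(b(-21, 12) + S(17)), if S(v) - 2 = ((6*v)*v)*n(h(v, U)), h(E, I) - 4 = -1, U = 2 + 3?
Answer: 1/5183 ≈ 0.00019294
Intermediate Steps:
U = 5
h(E, I) = 3 (h(E, I) = 4 - 1 = 3)
S(v) = 2 + 18*v**2 (S(v) = 2 + ((6*v)*v)*3 = 2 + (6*v**2)*3 = 2 + 18*v**2)
1/(b(-21, 12) + S(17)) = 1/(-21 + (2 + 18*17**2)) = 1/(-21 + (2 + 18*289)) = 1/(-21 + (2 + 5202)) = 1/(-21 + 5204) = 1/5183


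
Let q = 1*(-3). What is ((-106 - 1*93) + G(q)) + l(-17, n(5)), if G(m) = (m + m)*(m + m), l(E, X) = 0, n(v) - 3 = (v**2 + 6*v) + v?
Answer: -163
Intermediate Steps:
n(v) = 3 + v**2 + 7*v (n(v) = 3 + ((v**2 + 6*v) + v) = 3 + (v**2 + 7*v) = 3 + v**2 + 7*v)
q = -3
G(m) = 4*m**2 (G(m) = (2*m)*(2*m) = 4*m**2)
((-106 - 1*93) + G(q)) + l(-17, n(5)) = ((-106 - 1*93) + 4*(-3)**2) + 0 = ((-106 - 93) + 4*9) + 0 = (-199 + 36) + 0 = -163 + 0 = -163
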